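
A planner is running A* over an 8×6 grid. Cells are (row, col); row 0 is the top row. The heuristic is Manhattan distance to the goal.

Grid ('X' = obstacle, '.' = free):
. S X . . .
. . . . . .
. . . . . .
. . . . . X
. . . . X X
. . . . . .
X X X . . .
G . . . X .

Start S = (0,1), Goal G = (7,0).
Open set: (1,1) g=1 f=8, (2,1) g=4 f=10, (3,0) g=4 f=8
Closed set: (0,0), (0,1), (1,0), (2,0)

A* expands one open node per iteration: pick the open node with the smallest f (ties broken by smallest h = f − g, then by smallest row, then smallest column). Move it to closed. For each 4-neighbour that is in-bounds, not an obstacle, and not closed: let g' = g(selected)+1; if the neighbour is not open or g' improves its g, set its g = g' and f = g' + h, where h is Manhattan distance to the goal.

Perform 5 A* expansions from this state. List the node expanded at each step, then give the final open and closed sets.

step 1: expand (3,0) (f=8, h=4) → closed; open now [(1,1) g=1 f=8, (2,1) g=4 f=10, (3,1) g=5 f=10, (4,0) g=5 f=8]
step 2: expand (4,0) (f=8, h=3) → closed; open now [(1,1) g=1 f=8, (2,1) g=4 f=10, (3,1) g=5 f=10, (4,1) g=6 f=10, (5,0) g=6 f=8]
step 3: expand (5,0) (f=8, h=2) → closed; open now [(1,1) g=1 f=8, (2,1) g=4 f=10, (3,1) g=5 f=10, (4,1) g=6 f=10, (5,1) g=7 f=10]
step 4: expand (1,1) (f=8, h=7) → closed; open now [(1,2) g=2 f=10, (2,1) g=2 f=8, (3,1) g=5 f=10, (4,1) g=6 f=10, (5,1) g=7 f=10]
step 5: expand (2,1) (f=8, h=6) → closed; open now [(1,2) g=2 f=10, (2,2) g=3 f=10, (3,1) g=3 f=8, (4,1) g=6 f=10, (5,1) g=7 f=10]

order=[(3,0) → (4,0) → (5,0) → (1,1) → (2,1)]; open=[(1,2) g=2 f=10, (2,2) g=3 f=10, (3,1) g=3 f=8, (4,1) g=6 f=10, (5,1) g=7 f=10]; closed=[(0,0), (0,1), (1,0), (1,1), (2,0), (2,1), (3,0), (4,0), (5,0)]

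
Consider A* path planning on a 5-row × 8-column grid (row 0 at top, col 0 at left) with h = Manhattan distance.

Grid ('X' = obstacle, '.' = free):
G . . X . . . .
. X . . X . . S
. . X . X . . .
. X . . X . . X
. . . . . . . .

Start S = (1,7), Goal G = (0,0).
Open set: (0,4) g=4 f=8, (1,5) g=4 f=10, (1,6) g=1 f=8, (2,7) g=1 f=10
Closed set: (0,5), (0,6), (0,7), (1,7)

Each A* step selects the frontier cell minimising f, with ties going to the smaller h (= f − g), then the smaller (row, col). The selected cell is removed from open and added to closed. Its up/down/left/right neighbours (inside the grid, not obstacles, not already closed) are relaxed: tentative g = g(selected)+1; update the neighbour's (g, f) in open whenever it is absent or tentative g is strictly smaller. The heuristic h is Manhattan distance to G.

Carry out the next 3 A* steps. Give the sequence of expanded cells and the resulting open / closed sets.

order=[(0,4) → (1,6) → (1,5)]; open=[(2,5) g=3 f=10, (2,6) g=2 f=10, (2,7) g=1 f=10]; closed=[(0,4), (0,5), (0,6), (0,7), (1,5), (1,6), (1,7)]

step 1: expand (0,4) (f=8, h=4) → closed; open now [(1,5) g=4 f=10, (1,6) g=1 f=8, (2,7) g=1 f=10]
step 2: expand (1,6) (f=8, h=7) → closed; open now [(1,5) g=2 f=8, (2,6) g=2 f=10, (2,7) g=1 f=10]
step 3: expand (1,5) (f=8, h=6) → closed; open now [(2,5) g=3 f=10, (2,6) g=2 f=10, (2,7) g=1 f=10]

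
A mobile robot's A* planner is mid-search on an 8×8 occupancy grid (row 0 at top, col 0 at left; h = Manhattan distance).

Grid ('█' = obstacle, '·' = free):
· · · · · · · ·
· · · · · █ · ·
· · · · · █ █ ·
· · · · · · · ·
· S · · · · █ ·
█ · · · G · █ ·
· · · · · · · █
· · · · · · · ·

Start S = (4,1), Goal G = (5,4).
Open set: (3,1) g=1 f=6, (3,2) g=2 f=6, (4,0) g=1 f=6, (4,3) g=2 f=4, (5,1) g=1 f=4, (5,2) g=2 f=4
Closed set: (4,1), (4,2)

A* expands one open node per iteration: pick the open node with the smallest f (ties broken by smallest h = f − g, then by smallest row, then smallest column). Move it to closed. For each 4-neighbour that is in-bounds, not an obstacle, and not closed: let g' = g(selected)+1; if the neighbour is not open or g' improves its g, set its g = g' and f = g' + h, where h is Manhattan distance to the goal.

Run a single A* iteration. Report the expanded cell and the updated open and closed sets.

expanded=(4,3); open=[(3,1) g=1 f=6, (3,2) g=2 f=6, (3,3) g=3 f=6, (4,0) g=1 f=6, (4,4) g=3 f=4, (5,1) g=1 f=4, (5,2) g=2 f=4, (5,3) g=3 f=4]; closed=[(4,1), (4,2), (4,3)]

step 1: expand (4,3) (f=4, h=2) → closed; open now [(3,1) g=1 f=6, (3,2) g=2 f=6, (3,3) g=3 f=6, (4,0) g=1 f=6, (4,4) g=3 f=4, (5,1) g=1 f=4, (5,2) g=2 f=4, (5,3) g=3 f=4]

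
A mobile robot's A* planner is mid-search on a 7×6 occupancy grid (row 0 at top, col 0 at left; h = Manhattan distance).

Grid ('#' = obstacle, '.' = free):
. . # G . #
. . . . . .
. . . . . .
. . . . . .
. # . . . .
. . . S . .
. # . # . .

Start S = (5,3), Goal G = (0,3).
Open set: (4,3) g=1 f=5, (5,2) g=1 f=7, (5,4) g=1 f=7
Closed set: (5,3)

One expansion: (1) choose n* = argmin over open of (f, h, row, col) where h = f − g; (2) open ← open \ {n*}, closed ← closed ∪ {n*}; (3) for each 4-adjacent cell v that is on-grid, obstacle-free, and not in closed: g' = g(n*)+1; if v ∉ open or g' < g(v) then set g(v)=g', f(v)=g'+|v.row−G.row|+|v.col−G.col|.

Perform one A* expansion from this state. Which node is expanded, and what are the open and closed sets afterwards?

expanded=(4,3); open=[(3,3) g=2 f=5, (4,2) g=2 f=7, (4,4) g=2 f=7, (5,2) g=1 f=7, (5,4) g=1 f=7]; closed=[(4,3), (5,3)]

step 1: expand (4,3) (f=5, h=4) → closed; open now [(3,3) g=2 f=5, (4,2) g=2 f=7, (4,4) g=2 f=7, (5,2) g=1 f=7, (5,4) g=1 f=7]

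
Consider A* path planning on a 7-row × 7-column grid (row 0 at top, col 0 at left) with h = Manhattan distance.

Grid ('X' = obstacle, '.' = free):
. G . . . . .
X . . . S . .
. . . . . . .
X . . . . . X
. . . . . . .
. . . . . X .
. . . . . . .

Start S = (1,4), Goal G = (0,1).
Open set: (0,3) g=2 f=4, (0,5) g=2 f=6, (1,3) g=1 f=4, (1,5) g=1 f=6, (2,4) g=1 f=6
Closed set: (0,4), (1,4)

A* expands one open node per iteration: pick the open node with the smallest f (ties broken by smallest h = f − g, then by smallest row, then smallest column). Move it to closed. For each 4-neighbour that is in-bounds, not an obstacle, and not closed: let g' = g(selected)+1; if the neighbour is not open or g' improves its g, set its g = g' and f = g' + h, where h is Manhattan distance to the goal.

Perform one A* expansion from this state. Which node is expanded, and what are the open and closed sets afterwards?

expanded=(0,3); open=[(0,2) g=3 f=4, (0,5) g=2 f=6, (1,3) g=1 f=4, (1,5) g=1 f=6, (2,4) g=1 f=6]; closed=[(0,3), (0,4), (1,4)]

step 1: expand (0,3) (f=4, h=2) → closed; open now [(0,2) g=3 f=4, (0,5) g=2 f=6, (1,3) g=1 f=4, (1,5) g=1 f=6, (2,4) g=1 f=6]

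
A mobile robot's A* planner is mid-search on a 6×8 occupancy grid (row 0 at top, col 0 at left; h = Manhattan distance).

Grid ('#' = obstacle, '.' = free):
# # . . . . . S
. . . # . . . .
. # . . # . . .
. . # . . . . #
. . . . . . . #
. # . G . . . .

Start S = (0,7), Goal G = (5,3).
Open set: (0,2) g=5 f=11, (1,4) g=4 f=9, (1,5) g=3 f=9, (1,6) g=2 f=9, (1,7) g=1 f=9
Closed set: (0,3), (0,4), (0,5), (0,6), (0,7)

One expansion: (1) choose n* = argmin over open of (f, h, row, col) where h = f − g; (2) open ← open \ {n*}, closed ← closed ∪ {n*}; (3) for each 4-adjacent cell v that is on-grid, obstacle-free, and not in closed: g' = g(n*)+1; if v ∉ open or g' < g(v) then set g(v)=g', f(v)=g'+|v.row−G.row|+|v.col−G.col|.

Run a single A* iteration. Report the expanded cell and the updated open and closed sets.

step 1: expand (1,4) (f=9, h=5) → closed; open now [(0,2) g=5 f=11, (1,5) g=3 f=9, (1,6) g=2 f=9, (1,7) g=1 f=9]

expanded=(1,4); open=[(0,2) g=5 f=11, (1,5) g=3 f=9, (1,6) g=2 f=9, (1,7) g=1 f=9]; closed=[(0,3), (0,4), (0,5), (0,6), (0,7), (1,4)]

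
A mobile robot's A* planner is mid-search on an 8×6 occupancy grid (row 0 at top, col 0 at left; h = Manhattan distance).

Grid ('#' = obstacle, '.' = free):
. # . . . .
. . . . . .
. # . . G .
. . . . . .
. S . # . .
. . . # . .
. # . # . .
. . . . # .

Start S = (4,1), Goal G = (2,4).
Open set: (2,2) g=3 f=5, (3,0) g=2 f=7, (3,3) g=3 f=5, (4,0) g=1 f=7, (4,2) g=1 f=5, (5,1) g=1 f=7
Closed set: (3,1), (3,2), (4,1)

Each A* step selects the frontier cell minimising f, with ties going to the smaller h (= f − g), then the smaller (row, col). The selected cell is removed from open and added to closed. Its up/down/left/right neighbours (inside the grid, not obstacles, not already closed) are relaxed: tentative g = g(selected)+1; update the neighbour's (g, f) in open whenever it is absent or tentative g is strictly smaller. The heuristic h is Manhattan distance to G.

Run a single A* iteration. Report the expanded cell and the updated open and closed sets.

expanded=(2,2); open=[(1,2) g=4 f=7, (2,3) g=4 f=5, (3,0) g=2 f=7, (3,3) g=3 f=5, (4,0) g=1 f=7, (4,2) g=1 f=5, (5,1) g=1 f=7]; closed=[(2,2), (3,1), (3,2), (4,1)]

step 1: expand (2,2) (f=5, h=2) → closed; open now [(1,2) g=4 f=7, (2,3) g=4 f=5, (3,0) g=2 f=7, (3,3) g=3 f=5, (4,0) g=1 f=7, (4,2) g=1 f=5, (5,1) g=1 f=7]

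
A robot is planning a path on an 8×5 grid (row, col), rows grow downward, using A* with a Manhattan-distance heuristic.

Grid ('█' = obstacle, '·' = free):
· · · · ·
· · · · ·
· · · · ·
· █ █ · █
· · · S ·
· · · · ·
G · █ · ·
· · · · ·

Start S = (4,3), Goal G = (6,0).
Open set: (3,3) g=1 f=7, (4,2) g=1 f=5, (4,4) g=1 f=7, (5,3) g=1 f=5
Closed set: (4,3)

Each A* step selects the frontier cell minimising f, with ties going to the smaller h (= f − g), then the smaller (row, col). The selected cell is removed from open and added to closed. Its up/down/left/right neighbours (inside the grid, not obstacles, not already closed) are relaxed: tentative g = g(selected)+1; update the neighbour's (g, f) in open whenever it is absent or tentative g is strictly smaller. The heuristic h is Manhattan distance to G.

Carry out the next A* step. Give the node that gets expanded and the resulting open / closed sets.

step 1: expand (4,2) (f=5, h=4) → closed; open now [(3,3) g=1 f=7, (4,1) g=2 f=5, (4,4) g=1 f=7, (5,2) g=2 f=5, (5,3) g=1 f=5]

expanded=(4,2); open=[(3,3) g=1 f=7, (4,1) g=2 f=5, (4,4) g=1 f=7, (5,2) g=2 f=5, (5,3) g=1 f=5]; closed=[(4,2), (4,3)]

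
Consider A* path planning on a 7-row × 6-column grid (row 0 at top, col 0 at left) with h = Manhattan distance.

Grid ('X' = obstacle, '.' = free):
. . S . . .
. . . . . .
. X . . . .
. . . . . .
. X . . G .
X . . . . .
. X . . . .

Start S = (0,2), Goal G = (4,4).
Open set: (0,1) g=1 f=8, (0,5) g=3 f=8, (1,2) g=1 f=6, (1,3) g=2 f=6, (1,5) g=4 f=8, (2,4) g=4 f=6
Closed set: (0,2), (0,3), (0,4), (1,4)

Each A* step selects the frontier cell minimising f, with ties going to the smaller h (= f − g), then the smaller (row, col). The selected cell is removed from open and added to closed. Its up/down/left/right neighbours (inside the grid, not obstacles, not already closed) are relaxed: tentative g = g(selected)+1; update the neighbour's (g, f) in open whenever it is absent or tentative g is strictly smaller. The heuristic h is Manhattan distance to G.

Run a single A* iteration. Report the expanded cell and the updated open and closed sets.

expanded=(2,4); open=[(0,1) g=1 f=8, (0,5) g=3 f=8, (1,2) g=1 f=6, (1,3) g=2 f=6, (1,5) g=4 f=8, (2,3) g=5 f=8, (2,5) g=5 f=8, (3,4) g=5 f=6]; closed=[(0,2), (0,3), (0,4), (1,4), (2,4)]

step 1: expand (2,4) (f=6, h=2) → closed; open now [(0,1) g=1 f=8, (0,5) g=3 f=8, (1,2) g=1 f=6, (1,3) g=2 f=6, (1,5) g=4 f=8, (2,3) g=5 f=8, (2,5) g=5 f=8, (3,4) g=5 f=6]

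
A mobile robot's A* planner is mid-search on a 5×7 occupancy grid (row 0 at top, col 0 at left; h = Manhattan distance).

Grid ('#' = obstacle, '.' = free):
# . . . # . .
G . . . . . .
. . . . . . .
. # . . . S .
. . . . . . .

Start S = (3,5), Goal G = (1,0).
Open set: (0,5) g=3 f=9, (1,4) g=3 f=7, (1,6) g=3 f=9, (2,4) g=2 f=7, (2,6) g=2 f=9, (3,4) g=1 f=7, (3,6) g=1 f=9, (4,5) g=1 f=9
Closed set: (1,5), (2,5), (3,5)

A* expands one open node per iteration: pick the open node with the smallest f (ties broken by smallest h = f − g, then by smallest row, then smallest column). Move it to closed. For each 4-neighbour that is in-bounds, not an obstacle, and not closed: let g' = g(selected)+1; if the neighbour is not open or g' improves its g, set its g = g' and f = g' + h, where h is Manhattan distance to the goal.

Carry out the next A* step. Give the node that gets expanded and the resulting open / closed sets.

expanded=(1,4); open=[(0,5) g=3 f=9, (1,3) g=4 f=7, (1,6) g=3 f=9, (2,4) g=2 f=7, (2,6) g=2 f=9, (3,4) g=1 f=7, (3,6) g=1 f=9, (4,5) g=1 f=9]; closed=[(1,4), (1,5), (2,5), (3,5)]

step 1: expand (1,4) (f=7, h=4) → closed; open now [(0,5) g=3 f=9, (1,3) g=4 f=7, (1,6) g=3 f=9, (2,4) g=2 f=7, (2,6) g=2 f=9, (3,4) g=1 f=7, (3,6) g=1 f=9, (4,5) g=1 f=9]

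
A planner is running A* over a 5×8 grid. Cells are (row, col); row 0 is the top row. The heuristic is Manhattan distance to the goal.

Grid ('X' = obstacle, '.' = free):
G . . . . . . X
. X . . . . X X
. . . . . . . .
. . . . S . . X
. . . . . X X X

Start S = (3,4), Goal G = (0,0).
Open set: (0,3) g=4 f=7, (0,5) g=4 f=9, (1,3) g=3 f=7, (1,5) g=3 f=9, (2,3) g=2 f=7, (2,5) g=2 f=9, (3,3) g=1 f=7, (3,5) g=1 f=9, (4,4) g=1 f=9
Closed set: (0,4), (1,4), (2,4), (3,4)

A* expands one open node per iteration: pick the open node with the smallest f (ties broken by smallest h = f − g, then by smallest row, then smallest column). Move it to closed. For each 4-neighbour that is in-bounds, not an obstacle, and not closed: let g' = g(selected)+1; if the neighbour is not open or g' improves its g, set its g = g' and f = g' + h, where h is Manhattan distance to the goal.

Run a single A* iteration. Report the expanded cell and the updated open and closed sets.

expanded=(0,3); open=[(0,2) g=5 f=7, (0,5) g=4 f=9, (1,3) g=3 f=7, (1,5) g=3 f=9, (2,3) g=2 f=7, (2,5) g=2 f=9, (3,3) g=1 f=7, (3,5) g=1 f=9, (4,4) g=1 f=9]; closed=[(0,3), (0,4), (1,4), (2,4), (3,4)]

step 1: expand (0,3) (f=7, h=3) → closed; open now [(0,2) g=5 f=7, (0,5) g=4 f=9, (1,3) g=3 f=7, (1,5) g=3 f=9, (2,3) g=2 f=7, (2,5) g=2 f=9, (3,3) g=1 f=7, (3,5) g=1 f=9, (4,4) g=1 f=9]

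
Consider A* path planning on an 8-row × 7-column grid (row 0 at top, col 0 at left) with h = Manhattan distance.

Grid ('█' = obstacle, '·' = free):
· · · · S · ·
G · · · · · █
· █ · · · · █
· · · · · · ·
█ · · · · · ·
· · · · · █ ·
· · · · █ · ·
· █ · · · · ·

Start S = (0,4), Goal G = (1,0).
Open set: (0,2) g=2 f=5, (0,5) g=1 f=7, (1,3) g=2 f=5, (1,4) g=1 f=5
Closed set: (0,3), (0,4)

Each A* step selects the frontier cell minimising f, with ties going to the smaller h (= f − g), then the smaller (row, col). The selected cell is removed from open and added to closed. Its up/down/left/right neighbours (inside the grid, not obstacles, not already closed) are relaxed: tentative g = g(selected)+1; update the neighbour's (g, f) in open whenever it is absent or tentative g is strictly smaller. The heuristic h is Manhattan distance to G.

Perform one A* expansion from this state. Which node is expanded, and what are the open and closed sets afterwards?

step 1: expand (0,2) (f=5, h=3) → closed; open now [(0,1) g=3 f=5, (0,5) g=1 f=7, (1,2) g=3 f=5, (1,3) g=2 f=5, (1,4) g=1 f=5]

expanded=(0,2); open=[(0,1) g=3 f=5, (0,5) g=1 f=7, (1,2) g=3 f=5, (1,3) g=2 f=5, (1,4) g=1 f=5]; closed=[(0,2), (0,3), (0,4)]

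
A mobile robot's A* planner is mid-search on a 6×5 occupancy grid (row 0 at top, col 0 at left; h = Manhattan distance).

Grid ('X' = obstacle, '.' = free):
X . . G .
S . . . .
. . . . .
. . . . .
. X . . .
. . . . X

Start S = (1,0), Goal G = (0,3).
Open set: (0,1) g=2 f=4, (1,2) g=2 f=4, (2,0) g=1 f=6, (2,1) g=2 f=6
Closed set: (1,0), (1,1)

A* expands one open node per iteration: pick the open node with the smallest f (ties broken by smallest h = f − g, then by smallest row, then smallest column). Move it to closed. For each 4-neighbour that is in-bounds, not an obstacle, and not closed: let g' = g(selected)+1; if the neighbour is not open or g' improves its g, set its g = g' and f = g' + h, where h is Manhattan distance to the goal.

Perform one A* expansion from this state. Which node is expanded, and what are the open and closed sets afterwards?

expanded=(0,1); open=[(0,2) g=3 f=4, (1,2) g=2 f=4, (2,0) g=1 f=6, (2,1) g=2 f=6]; closed=[(0,1), (1,0), (1,1)]

step 1: expand (0,1) (f=4, h=2) → closed; open now [(0,2) g=3 f=4, (1,2) g=2 f=4, (2,0) g=1 f=6, (2,1) g=2 f=6]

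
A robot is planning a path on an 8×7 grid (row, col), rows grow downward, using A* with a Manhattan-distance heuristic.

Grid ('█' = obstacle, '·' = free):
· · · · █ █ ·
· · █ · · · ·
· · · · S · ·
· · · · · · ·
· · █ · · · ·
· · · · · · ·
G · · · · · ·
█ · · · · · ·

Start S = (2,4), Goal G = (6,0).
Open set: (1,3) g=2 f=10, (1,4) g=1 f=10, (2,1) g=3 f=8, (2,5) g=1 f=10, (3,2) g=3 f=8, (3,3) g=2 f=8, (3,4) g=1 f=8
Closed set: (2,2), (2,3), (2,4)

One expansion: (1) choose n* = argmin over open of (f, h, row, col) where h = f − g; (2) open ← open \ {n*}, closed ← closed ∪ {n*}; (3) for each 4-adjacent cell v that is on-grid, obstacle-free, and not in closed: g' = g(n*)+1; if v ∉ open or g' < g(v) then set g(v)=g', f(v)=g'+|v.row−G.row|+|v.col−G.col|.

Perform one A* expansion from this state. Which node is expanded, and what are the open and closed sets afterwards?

step 1: expand (2,1) (f=8, h=5) → closed; open now [(1,1) g=4 f=10, (1,3) g=2 f=10, (1,4) g=1 f=10, (2,0) g=4 f=8, (2,5) g=1 f=10, (3,1) g=4 f=8, (3,2) g=3 f=8, (3,3) g=2 f=8, (3,4) g=1 f=8]

expanded=(2,1); open=[(1,1) g=4 f=10, (1,3) g=2 f=10, (1,4) g=1 f=10, (2,0) g=4 f=8, (2,5) g=1 f=10, (3,1) g=4 f=8, (3,2) g=3 f=8, (3,3) g=2 f=8, (3,4) g=1 f=8]; closed=[(2,1), (2,2), (2,3), (2,4)]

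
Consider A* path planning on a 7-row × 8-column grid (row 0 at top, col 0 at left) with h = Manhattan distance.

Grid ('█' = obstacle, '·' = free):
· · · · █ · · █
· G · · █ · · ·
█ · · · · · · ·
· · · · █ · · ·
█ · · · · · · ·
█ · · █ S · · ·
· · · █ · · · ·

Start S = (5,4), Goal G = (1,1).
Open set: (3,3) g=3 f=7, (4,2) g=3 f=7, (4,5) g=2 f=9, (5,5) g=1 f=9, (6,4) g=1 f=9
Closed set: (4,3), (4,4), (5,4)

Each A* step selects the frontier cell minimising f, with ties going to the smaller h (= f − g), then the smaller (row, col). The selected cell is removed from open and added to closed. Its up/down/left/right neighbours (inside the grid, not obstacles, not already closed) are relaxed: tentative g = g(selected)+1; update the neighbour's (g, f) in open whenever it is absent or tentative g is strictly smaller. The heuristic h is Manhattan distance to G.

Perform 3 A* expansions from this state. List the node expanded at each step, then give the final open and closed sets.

order=[(3,3) → (2,3) → (1,3)]; open=[(0,3) g=6 f=9, (1,2) g=6 f=7, (2,2) g=5 f=7, (2,4) g=5 f=9, (3,2) g=4 f=7, (4,2) g=3 f=7, (4,5) g=2 f=9, (5,5) g=1 f=9, (6,4) g=1 f=9]; closed=[(1,3), (2,3), (3,3), (4,3), (4,4), (5,4)]

step 1: expand (3,3) (f=7, h=4) → closed; open now [(2,3) g=4 f=7, (3,2) g=4 f=7, (4,2) g=3 f=7, (4,5) g=2 f=9, (5,5) g=1 f=9, (6,4) g=1 f=9]
step 2: expand (2,3) (f=7, h=3) → closed; open now [(1,3) g=5 f=7, (2,2) g=5 f=7, (2,4) g=5 f=9, (3,2) g=4 f=7, (4,2) g=3 f=7, (4,5) g=2 f=9, (5,5) g=1 f=9, (6,4) g=1 f=9]
step 3: expand (1,3) (f=7, h=2) → closed; open now [(0,3) g=6 f=9, (1,2) g=6 f=7, (2,2) g=5 f=7, (2,4) g=5 f=9, (3,2) g=4 f=7, (4,2) g=3 f=7, (4,5) g=2 f=9, (5,5) g=1 f=9, (6,4) g=1 f=9]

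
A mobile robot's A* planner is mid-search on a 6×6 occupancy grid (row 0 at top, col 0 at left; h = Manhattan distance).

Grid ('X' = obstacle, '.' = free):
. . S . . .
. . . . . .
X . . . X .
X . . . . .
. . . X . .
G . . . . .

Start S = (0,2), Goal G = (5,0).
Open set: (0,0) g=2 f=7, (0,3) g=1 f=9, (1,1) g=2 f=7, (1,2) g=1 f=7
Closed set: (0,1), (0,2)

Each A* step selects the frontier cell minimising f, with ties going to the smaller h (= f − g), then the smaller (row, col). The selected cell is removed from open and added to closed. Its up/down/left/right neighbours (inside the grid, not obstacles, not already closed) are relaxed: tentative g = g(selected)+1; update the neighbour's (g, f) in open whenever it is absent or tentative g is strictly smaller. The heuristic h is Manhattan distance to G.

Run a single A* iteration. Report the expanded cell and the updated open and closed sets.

expanded=(0,0); open=[(0,3) g=1 f=9, (1,0) g=3 f=7, (1,1) g=2 f=7, (1,2) g=1 f=7]; closed=[(0,0), (0,1), (0,2)]

step 1: expand (0,0) (f=7, h=5) → closed; open now [(0,3) g=1 f=9, (1,0) g=3 f=7, (1,1) g=2 f=7, (1,2) g=1 f=7]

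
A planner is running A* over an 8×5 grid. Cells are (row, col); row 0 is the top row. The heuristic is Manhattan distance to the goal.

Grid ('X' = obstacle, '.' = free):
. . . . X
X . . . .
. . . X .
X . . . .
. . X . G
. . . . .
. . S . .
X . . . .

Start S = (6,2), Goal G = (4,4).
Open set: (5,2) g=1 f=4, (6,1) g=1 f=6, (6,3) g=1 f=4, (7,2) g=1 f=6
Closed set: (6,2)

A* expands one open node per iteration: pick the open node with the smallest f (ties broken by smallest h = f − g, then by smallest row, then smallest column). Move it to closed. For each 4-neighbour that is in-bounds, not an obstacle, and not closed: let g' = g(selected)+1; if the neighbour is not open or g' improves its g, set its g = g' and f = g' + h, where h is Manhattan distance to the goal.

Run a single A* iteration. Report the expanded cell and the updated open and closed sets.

step 1: expand (5,2) (f=4, h=3) → closed; open now [(5,1) g=2 f=6, (5,3) g=2 f=4, (6,1) g=1 f=6, (6,3) g=1 f=4, (7,2) g=1 f=6]

expanded=(5,2); open=[(5,1) g=2 f=6, (5,3) g=2 f=4, (6,1) g=1 f=6, (6,3) g=1 f=4, (7,2) g=1 f=6]; closed=[(5,2), (6,2)]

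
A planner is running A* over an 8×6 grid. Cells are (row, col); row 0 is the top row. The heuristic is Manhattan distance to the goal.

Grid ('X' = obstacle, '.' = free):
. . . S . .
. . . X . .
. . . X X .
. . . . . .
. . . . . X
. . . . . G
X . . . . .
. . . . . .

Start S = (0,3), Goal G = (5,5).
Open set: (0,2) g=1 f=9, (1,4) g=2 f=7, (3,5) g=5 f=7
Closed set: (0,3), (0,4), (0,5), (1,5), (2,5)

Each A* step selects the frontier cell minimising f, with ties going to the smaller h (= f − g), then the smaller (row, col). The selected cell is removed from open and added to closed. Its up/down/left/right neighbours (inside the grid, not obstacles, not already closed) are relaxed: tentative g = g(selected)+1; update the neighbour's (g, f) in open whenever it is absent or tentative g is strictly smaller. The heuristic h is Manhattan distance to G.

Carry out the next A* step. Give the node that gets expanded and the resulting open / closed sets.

step 1: expand (3,5) (f=7, h=2) → closed; open now [(0,2) g=1 f=9, (1,4) g=2 f=7, (3,4) g=6 f=9]

expanded=(3,5); open=[(0,2) g=1 f=9, (1,4) g=2 f=7, (3,4) g=6 f=9]; closed=[(0,3), (0,4), (0,5), (1,5), (2,5), (3,5)]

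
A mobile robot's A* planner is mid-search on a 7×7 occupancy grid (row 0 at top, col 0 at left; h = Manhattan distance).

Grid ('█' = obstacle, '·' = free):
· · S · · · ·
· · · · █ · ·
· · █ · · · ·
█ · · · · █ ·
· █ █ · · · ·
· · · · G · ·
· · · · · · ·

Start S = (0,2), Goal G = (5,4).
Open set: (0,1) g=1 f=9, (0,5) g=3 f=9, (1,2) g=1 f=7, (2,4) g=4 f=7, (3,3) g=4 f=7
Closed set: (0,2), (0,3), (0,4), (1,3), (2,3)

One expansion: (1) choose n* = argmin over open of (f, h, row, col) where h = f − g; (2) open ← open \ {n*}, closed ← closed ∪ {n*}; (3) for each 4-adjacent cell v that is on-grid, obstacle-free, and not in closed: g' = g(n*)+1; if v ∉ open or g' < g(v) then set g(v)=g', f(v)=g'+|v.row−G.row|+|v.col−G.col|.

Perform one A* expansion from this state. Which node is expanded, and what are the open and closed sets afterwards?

expanded=(2,4); open=[(0,1) g=1 f=9, (0,5) g=3 f=9, (1,2) g=1 f=7, (2,5) g=5 f=9, (3,3) g=4 f=7, (3,4) g=5 f=7]; closed=[(0,2), (0,3), (0,4), (1,3), (2,3), (2,4)]

step 1: expand (2,4) (f=7, h=3) → closed; open now [(0,1) g=1 f=9, (0,5) g=3 f=9, (1,2) g=1 f=7, (2,5) g=5 f=9, (3,3) g=4 f=7, (3,4) g=5 f=7]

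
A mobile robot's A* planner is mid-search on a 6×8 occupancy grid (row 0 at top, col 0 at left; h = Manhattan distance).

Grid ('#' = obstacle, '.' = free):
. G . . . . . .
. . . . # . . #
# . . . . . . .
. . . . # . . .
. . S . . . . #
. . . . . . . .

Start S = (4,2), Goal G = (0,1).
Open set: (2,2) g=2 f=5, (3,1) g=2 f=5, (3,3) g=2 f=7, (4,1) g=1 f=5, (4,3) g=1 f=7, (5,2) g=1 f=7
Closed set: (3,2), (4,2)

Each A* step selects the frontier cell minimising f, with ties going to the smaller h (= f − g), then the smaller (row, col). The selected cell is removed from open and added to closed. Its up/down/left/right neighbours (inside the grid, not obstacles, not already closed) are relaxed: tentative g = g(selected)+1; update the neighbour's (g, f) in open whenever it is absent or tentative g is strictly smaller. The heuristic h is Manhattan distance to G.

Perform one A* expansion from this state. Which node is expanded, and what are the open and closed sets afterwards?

expanded=(2,2); open=[(1,2) g=3 f=5, (2,1) g=3 f=5, (2,3) g=3 f=7, (3,1) g=2 f=5, (3,3) g=2 f=7, (4,1) g=1 f=5, (4,3) g=1 f=7, (5,2) g=1 f=7]; closed=[(2,2), (3,2), (4,2)]

step 1: expand (2,2) (f=5, h=3) → closed; open now [(1,2) g=3 f=5, (2,1) g=3 f=5, (2,3) g=3 f=7, (3,1) g=2 f=5, (3,3) g=2 f=7, (4,1) g=1 f=5, (4,3) g=1 f=7, (5,2) g=1 f=7]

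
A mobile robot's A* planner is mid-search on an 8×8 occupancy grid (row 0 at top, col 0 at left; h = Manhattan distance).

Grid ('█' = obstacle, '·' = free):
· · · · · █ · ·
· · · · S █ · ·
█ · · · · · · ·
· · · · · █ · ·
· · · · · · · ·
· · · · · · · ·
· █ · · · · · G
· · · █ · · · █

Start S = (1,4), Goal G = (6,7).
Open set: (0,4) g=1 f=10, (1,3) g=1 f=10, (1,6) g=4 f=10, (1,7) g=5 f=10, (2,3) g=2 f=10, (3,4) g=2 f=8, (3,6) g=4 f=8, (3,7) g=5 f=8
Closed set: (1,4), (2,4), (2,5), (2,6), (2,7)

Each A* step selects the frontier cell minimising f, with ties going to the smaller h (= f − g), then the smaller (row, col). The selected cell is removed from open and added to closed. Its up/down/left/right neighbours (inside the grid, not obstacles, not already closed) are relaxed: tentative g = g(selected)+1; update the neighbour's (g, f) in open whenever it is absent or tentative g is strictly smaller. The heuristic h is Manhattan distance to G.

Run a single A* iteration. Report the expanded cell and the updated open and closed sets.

expanded=(3,7); open=[(0,4) g=1 f=10, (1,3) g=1 f=10, (1,6) g=4 f=10, (1,7) g=5 f=10, (2,3) g=2 f=10, (3,4) g=2 f=8, (3,6) g=4 f=8, (4,7) g=6 f=8]; closed=[(1,4), (2,4), (2,5), (2,6), (2,7), (3,7)]

step 1: expand (3,7) (f=8, h=3) → closed; open now [(0,4) g=1 f=10, (1,3) g=1 f=10, (1,6) g=4 f=10, (1,7) g=5 f=10, (2,3) g=2 f=10, (3,4) g=2 f=8, (3,6) g=4 f=8, (4,7) g=6 f=8]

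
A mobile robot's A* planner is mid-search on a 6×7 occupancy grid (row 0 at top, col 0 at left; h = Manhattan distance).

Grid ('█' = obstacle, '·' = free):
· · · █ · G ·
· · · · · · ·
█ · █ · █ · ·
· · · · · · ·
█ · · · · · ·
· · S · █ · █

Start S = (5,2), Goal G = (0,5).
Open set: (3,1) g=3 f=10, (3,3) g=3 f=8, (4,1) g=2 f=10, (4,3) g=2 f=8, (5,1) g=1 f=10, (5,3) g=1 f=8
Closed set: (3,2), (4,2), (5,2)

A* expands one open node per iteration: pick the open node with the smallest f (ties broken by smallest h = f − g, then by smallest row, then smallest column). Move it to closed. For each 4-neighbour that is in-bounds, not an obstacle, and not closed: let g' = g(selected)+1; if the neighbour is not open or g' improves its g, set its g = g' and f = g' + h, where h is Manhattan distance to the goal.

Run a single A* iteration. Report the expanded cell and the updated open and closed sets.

step 1: expand (3,3) (f=8, h=5) → closed; open now [(2,3) g=4 f=8, (3,1) g=3 f=10, (3,4) g=4 f=8, (4,1) g=2 f=10, (4,3) g=2 f=8, (5,1) g=1 f=10, (5,3) g=1 f=8]

expanded=(3,3); open=[(2,3) g=4 f=8, (3,1) g=3 f=10, (3,4) g=4 f=8, (4,1) g=2 f=10, (4,3) g=2 f=8, (5,1) g=1 f=10, (5,3) g=1 f=8]; closed=[(3,2), (3,3), (4,2), (5,2)]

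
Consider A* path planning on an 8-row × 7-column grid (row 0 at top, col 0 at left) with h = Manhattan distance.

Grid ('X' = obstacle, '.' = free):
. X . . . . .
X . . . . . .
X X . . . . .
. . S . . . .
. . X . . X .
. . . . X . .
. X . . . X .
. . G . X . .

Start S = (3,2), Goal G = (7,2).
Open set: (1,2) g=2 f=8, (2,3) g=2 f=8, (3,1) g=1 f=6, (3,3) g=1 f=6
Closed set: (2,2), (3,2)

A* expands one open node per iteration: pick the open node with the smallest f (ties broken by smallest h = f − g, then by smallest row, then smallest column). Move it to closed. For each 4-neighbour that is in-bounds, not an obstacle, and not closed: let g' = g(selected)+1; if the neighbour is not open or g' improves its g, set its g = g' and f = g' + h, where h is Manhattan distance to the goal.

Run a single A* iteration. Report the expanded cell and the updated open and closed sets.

step 1: expand (3,1) (f=6, h=5) → closed; open now [(1,2) g=2 f=8, (2,3) g=2 f=8, (3,0) g=2 f=8, (3,3) g=1 f=6, (4,1) g=2 f=6]

expanded=(3,1); open=[(1,2) g=2 f=8, (2,3) g=2 f=8, (3,0) g=2 f=8, (3,3) g=1 f=6, (4,1) g=2 f=6]; closed=[(2,2), (3,1), (3,2)]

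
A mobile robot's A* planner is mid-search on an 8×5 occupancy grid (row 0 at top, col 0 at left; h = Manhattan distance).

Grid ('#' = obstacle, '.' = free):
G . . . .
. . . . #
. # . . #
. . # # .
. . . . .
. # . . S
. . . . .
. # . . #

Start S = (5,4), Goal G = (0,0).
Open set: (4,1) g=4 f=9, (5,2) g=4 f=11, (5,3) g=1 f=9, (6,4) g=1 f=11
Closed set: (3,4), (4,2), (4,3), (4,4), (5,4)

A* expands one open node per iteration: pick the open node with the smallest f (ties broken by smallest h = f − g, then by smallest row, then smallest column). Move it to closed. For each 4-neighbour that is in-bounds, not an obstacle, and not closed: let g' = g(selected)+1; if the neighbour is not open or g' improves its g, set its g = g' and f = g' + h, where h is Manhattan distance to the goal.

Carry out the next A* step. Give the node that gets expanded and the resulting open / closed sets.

expanded=(4,1); open=[(3,1) g=5 f=9, (4,0) g=5 f=9, (5,2) g=4 f=11, (5,3) g=1 f=9, (6,4) g=1 f=11]; closed=[(3,4), (4,1), (4,2), (4,3), (4,4), (5,4)]

step 1: expand (4,1) (f=9, h=5) → closed; open now [(3,1) g=5 f=9, (4,0) g=5 f=9, (5,2) g=4 f=11, (5,3) g=1 f=9, (6,4) g=1 f=11]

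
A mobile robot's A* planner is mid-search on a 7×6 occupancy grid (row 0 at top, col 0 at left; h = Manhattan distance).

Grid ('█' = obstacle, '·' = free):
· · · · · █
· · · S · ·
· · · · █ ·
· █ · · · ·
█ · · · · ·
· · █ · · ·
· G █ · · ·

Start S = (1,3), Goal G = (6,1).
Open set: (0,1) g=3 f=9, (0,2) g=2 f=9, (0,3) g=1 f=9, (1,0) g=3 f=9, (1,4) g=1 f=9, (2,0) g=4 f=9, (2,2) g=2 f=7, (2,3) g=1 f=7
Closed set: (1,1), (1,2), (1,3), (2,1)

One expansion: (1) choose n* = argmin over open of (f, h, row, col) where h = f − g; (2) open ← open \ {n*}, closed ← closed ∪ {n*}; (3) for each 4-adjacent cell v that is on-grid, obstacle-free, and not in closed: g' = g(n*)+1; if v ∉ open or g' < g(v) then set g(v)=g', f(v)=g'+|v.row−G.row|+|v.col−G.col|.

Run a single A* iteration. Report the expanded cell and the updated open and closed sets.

expanded=(2,2); open=[(0,1) g=3 f=9, (0,2) g=2 f=9, (0,3) g=1 f=9, (1,0) g=3 f=9, (1,4) g=1 f=9, (2,0) g=4 f=9, (2,3) g=1 f=7, (3,2) g=3 f=7]; closed=[(1,1), (1,2), (1,3), (2,1), (2,2)]

step 1: expand (2,2) (f=7, h=5) → closed; open now [(0,1) g=3 f=9, (0,2) g=2 f=9, (0,3) g=1 f=9, (1,0) g=3 f=9, (1,4) g=1 f=9, (2,0) g=4 f=9, (2,3) g=1 f=7, (3,2) g=3 f=7]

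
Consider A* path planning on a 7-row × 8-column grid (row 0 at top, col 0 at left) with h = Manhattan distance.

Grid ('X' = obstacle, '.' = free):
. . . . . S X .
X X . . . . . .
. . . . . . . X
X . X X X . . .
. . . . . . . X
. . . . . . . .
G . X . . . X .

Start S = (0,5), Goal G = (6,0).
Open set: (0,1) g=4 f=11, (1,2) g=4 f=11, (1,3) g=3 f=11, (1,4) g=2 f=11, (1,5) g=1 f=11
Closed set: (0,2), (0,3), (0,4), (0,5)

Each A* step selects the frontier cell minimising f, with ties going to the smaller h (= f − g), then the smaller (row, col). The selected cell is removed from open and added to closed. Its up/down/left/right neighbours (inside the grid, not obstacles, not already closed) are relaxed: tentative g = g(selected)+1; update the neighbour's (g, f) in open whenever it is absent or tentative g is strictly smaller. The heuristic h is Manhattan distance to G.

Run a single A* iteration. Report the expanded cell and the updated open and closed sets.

step 1: expand (0,1) (f=11, h=7) → closed; open now [(0,0) g=5 f=11, (1,2) g=4 f=11, (1,3) g=3 f=11, (1,4) g=2 f=11, (1,5) g=1 f=11]

expanded=(0,1); open=[(0,0) g=5 f=11, (1,2) g=4 f=11, (1,3) g=3 f=11, (1,4) g=2 f=11, (1,5) g=1 f=11]; closed=[(0,1), (0,2), (0,3), (0,4), (0,5)]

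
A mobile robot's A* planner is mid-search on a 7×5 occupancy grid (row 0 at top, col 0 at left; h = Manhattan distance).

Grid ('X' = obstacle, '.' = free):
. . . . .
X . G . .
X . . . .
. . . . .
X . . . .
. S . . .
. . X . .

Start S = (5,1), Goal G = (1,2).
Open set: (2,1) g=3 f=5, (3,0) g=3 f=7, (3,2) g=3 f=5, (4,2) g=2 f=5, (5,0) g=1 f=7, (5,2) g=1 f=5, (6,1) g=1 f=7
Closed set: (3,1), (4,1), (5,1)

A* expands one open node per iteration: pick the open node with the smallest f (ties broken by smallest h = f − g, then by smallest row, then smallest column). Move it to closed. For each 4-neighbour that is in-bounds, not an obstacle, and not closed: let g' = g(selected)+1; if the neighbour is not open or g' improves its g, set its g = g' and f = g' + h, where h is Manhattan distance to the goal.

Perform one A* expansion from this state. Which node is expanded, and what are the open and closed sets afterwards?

expanded=(2,1); open=[(1,1) g=4 f=5, (2,2) g=4 f=5, (3,0) g=3 f=7, (3,2) g=3 f=5, (4,2) g=2 f=5, (5,0) g=1 f=7, (5,2) g=1 f=5, (6,1) g=1 f=7]; closed=[(2,1), (3,1), (4,1), (5,1)]

step 1: expand (2,1) (f=5, h=2) → closed; open now [(1,1) g=4 f=5, (2,2) g=4 f=5, (3,0) g=3 f=7, (3,2) g=3 f=5, (4,2) g=2 f=5, (5,0) g=1 f=7, (5,2) g=1 f=5, (6,1) g=1 f=7]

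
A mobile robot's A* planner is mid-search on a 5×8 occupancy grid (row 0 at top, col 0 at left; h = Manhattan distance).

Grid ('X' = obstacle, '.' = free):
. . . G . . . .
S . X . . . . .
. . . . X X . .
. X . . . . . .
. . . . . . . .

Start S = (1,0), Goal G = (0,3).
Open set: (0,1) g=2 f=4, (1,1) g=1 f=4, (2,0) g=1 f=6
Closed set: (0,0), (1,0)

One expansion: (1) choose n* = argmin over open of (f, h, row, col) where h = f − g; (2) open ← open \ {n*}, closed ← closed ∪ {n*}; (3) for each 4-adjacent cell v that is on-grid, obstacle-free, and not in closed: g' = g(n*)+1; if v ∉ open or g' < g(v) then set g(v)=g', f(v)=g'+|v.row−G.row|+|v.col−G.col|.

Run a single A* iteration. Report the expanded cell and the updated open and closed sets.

step 1: expand (0,1) (f=4, h=2) → closed; open now [(0,2) g=3 f=4, (1,1) g=1 f=4, (2,0) g=1 f=6]

expanded=(0,1); open=[(0,2) g=3 f=4, (1,1) g=1 f=4, (2,0) g=1 f=6]; closed=[(0,0), (0,1), (1,0)]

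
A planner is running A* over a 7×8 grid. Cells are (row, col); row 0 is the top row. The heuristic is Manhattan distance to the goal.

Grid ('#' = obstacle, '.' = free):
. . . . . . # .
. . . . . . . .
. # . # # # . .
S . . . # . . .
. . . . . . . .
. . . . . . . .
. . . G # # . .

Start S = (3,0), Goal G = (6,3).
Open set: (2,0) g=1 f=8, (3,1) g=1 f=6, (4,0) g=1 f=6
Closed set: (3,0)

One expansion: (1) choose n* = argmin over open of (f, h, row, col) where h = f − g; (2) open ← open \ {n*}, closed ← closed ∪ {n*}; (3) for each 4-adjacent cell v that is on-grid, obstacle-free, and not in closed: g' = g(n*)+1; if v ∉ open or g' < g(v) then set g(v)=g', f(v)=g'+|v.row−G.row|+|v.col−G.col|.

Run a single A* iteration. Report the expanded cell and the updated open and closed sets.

step 1: expand (3,1) (f=6, h=5) → closed; open now [(2,0) g=1 f=8, (3,2) g=2 f=6, (4,0) g=1 f=6, (4,1) g=2 f=6]

expanded=(3,1); open=[(2,0) g=1 f=8, (3,2) g=2 f=6, (4,0) g=1 f=6, (4,1) g=2 f=6]; closed=[(3,0), (3,1)]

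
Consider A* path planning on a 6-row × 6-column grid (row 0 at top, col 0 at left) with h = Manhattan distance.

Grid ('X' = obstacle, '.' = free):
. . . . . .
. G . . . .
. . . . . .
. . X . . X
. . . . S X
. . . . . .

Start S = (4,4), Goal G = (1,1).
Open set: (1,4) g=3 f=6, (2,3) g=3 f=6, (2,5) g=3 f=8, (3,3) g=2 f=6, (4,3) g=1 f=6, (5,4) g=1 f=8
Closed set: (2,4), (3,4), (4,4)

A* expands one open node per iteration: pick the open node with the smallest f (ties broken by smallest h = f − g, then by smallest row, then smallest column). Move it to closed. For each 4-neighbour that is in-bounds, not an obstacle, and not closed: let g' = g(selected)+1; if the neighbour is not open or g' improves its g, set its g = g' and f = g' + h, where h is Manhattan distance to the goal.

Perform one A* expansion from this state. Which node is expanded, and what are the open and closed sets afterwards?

step 1: expand (1,4) (f=6, h=3) → closed; open now [(0,4) g=4 f=8, (1,3) g=4 f=6, (1,5) g=4 f=8, (2,3) g=3 f=6, (2,5) g=3 f=8, (3,3) g=2 f=6, (4,3) g=1 f=6, (5,4) g=1 f=8]

expanded=(1,4); open=[(0,4) g=4 f=8, (1,3) g=4 f=6, (1,5) g=4 f=8, (2,3) g=3 f=6, (2,5) g=3 f=8, (3,3) g=2 f=6, (4,3) g=1 f=6, (5,4) g=1 f=8]; closed=[(1,4), (2,4), (3,4), (4,4)]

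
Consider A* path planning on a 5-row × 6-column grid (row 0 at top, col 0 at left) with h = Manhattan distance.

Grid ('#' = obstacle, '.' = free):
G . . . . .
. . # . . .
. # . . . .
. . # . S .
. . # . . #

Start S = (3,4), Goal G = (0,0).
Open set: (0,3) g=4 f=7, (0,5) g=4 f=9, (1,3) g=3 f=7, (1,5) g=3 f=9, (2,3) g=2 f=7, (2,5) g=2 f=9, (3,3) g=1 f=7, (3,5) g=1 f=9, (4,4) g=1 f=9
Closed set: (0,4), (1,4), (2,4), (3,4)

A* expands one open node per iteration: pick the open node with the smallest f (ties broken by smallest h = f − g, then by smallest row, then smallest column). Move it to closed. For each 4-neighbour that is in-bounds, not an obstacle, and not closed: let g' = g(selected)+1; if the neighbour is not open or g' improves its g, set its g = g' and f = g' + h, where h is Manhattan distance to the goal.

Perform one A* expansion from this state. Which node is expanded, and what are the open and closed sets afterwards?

step 1: expand (0,3) (f=7, h=3) → closed; open now [(0,2) g=5 f=7, (0,5) g=4 f=9, (1,3) g=3 f=7, (1,5) g=3 f=9, (2,3) g=2 f=7, (2,5) g=2 f=9, (3,3) g=1 f=7, (3,5) g=1 f=9, (4,4) g=1 f=9]

expanded=(0,3); open=[(0,2) g=5 f=7, (0,5) g=4 f=9, (1,3) g=3 f=7, (1,5) g=3 f=9, (2,3) g=2 f=7, (2,5) g=2 f=9, (3,3) g=1 f=7, (3,5) g=1 f=9, (4,4) g=1 f=9]; closed=[(0,3), (0,4), (1,4), (2,4), (3,4)]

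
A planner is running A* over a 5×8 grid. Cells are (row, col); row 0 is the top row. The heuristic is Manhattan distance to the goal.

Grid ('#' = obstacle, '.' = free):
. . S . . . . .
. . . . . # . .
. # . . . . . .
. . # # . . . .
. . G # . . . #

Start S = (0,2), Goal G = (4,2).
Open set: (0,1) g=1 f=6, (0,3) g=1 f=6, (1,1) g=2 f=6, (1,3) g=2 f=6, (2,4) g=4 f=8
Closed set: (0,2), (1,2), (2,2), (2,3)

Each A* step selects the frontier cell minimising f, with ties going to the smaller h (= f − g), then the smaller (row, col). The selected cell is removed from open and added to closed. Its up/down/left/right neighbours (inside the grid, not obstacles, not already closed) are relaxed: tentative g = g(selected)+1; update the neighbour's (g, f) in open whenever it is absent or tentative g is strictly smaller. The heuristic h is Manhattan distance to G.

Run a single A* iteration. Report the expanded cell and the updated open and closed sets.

expanded=(1,1); open=[(0,1) g=1 f=6, (0,3) g=1 f=6, (1,0) g=3 f=8, (1,3) g=2 f=6, (2,4) g=4 f=8]; closed=[(0,2), (1,1), (1,2), (2,2), (2,3)]

step 1: expand (1,1) (f=6, h=4) → closed; open now [(0,1) g=1 f=6, (0,3) g=1 f=6, (1,0) g=3 f=8, (1,3) g=2 f=6, (2,4) g=4 f=8]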